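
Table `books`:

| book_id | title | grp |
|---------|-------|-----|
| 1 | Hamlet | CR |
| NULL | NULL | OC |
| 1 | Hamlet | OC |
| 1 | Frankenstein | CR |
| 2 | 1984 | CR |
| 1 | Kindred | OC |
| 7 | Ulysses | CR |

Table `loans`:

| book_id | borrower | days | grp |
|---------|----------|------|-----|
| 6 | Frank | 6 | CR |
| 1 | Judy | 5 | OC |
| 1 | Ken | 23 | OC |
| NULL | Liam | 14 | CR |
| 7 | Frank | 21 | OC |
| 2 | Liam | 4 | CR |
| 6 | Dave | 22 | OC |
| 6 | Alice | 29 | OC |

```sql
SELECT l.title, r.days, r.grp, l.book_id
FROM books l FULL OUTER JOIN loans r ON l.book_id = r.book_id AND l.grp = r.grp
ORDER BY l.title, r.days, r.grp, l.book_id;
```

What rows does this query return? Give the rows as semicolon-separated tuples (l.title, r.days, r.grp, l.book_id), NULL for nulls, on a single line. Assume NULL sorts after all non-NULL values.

(1984, 4, CR, 2); (Frankenstein, NULL, NULL, 1); (Hamlet, 5, OC, 1); (Hamlet, 23, OC, 1); (Hamlet, NULL, NULL, 1); (Kindred, 5, OC, 1); (Kindred, 23, OC, 1); (Ulysses, NULL, NULL, 7); (NULL, 6, CR, NULL); (NULL, 14, CR, NULL); (NULL, 21, OC, NULL); (NULL, 22, OC, NULL); (NULL, 29, OC, NULL); (NULL, NULL, NULL, NULL)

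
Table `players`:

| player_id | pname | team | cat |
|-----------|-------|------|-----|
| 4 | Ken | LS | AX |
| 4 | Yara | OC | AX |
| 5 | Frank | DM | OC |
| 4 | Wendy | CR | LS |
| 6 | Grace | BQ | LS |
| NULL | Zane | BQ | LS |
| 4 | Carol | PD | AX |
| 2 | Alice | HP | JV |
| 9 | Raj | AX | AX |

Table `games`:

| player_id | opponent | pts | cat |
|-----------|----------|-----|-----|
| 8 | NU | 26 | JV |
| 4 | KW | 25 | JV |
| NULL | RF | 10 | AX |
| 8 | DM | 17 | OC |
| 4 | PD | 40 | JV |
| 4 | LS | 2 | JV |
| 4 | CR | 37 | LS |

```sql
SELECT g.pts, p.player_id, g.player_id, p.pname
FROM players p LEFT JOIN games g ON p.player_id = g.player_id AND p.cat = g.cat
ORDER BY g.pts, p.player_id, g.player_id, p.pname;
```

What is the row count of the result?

9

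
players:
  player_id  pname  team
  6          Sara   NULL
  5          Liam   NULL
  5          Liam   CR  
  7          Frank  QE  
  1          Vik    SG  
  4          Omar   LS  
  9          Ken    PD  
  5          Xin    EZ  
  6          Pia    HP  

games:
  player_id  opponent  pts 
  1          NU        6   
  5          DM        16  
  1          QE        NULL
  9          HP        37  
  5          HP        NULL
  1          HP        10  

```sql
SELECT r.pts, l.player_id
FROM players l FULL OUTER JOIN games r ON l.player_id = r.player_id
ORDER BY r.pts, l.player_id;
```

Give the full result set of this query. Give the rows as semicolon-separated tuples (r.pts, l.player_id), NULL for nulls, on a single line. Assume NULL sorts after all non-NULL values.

(6, 1); (10, 1); (16, 5); (16, 5); (16, 5); (37, 9); (NULL, 1); (NULL, 4); (NULL, 5); (NULL, 5); (NULL, 5); (NULL, 6); (NULL, 6); (NULL, 7)

FULL OUTER JOIN keeps every row from both sides; unmatched rows get NULL for the other side's columns.
Matching on l.player_id = r.player_id.
- l (player_id=6) has no partner → padded with NULL.
- l (player_id=5) pairs with 2 row(s) of r.
- l (player_id=5) pairs with 2 row(s) of r.
- l (player_id=7) has no partner → padded with NULL.
- l (player_id=1) pairs with 3 row(s) of r.
- l (player_id=4) has no partner → padded with NULL.
- l (player_id=9) pairs with 1 row(s) of r.
- l (player_id=5) pairs with 2 row(s) of r.
- l (player_id=6) has no partner → padded with NULL.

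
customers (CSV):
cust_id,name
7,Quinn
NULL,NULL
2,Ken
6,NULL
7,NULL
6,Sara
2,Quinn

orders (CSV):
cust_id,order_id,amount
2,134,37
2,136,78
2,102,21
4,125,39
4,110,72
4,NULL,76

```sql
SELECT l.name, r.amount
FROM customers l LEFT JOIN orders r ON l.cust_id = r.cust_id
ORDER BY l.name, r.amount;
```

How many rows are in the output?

11

LEFT JOIN keeps every row from `customers`; unmatched rows get NULL for `orders`'s columns.
Matching on l.cust_id = r.cust_id. A NULL in a compared column never satisfies the condition.
- cust_id=7: no r row matches, row kept with r columns NULL.
- cust_id=NULL: no r row matches, row kept with r columns NULL.
- cust_id=2: 3 matching r row(s), so 3 row(s) emitted.
- cust_id=6: no r row matches, row kept with r columns NULL.
- cust_id=7: no r row matches, row kept with r columns NULL.
- cust_id=6: no r row matches, row kept with r columns NULL.
- cust_id=2: 3 matching r row(s), so 3 row(s) emitted.
Total: 6 matched + 5 padded = 11 rows.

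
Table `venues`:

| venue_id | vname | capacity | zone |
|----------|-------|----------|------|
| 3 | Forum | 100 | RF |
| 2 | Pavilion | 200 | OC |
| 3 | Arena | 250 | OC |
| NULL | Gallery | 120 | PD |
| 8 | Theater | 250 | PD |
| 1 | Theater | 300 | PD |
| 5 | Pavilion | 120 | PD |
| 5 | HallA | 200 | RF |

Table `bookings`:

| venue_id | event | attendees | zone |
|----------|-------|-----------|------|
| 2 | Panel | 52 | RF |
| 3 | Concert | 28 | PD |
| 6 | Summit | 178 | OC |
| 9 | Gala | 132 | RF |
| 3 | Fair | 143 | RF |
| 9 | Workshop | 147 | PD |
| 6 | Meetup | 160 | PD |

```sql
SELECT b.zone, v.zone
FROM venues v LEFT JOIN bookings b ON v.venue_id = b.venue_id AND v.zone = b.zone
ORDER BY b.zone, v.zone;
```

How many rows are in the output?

LEFT JOIN keeps every row from `venues`; unmatched rows get NULL for `bookings`'s columns.
Matching on v.venue_id = b.venue_id AND v.zone = b.zone. A NULL in a compared column never satisfies the condition.
Matched pairs: 1; unmatched v rows kept: 7.
Total: 1 matched + 7 padded = 8 rows.

8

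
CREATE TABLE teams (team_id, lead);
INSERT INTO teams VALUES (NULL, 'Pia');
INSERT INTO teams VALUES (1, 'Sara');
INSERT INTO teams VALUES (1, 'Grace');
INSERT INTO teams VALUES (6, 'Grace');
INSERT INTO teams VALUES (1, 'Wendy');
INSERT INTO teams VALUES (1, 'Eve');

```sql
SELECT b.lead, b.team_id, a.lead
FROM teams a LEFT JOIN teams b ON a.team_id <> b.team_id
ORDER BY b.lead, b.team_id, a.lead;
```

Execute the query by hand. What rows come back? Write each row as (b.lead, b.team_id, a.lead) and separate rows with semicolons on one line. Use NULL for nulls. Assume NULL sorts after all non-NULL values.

(Eve, 1, Grace); (Grace, 1, Grace); (Grace, 6, Eve); (Grace, 6, Grace); (Grace, 6, Sara); (Grace, 6, Wendy); (Sara, 1, Grace); (Wendy, 1, Grace); (NULL, NULL, Pia)

LEFT JOIN keeps every row from `teams a`; unmatched rows get NULL for `teams b`'s columns.
Matching on a.team_id <> b.team_id. A NULL in a compared column never satisfies the condition.
Matched pairs: 8; unmatched a rows kept: 1.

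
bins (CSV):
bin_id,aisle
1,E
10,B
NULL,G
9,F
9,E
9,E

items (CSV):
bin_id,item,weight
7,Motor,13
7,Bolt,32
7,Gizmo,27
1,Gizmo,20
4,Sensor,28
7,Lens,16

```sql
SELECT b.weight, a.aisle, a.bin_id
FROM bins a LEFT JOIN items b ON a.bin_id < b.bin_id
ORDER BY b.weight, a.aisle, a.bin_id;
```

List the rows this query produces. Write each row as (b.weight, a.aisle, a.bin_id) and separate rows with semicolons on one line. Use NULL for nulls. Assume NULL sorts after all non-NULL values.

(13, E, 1); (16, E, 1); (27, E, 1); (28, E, 1); (32, E, 1); (NULL, B, 10); (NULL, E, 9); (NULL, E, 9); (NULL, F, 9); (NULL, G, NULL)

LEFT JOIN keeps every row from `bins`; unmatched rows get NULL for `items`'s columns.
Matching on a.bin_id < b.bin_id. A NULL in a compared column never satisfies the condition.
- bin_id=1: 5 matching b row(s), so 5 row(s) emitted.
- bin_id=10: no b row matches, row kept with b columns NULL.
- bin_id=NULL: no b row matches, row kept with b columns NULL.
- bin_id=9: no b row matches, row kept with b columns NULL.
- bin_id=9: no b row matches, row kept with b columns NULL.
- bin_id=9: no b row matches, row kept with b columns NULL.
After projecting and ordering:
b.weight | a.aisle | a.bin_id
13 | E | 1
16 | E | 1
27 | E | 1
28 | E | 1
32 | E | 1
NULL | B | 10
NULL | E | 9
NULL | E | 9
NULL | F | 9
NULL | G | NULL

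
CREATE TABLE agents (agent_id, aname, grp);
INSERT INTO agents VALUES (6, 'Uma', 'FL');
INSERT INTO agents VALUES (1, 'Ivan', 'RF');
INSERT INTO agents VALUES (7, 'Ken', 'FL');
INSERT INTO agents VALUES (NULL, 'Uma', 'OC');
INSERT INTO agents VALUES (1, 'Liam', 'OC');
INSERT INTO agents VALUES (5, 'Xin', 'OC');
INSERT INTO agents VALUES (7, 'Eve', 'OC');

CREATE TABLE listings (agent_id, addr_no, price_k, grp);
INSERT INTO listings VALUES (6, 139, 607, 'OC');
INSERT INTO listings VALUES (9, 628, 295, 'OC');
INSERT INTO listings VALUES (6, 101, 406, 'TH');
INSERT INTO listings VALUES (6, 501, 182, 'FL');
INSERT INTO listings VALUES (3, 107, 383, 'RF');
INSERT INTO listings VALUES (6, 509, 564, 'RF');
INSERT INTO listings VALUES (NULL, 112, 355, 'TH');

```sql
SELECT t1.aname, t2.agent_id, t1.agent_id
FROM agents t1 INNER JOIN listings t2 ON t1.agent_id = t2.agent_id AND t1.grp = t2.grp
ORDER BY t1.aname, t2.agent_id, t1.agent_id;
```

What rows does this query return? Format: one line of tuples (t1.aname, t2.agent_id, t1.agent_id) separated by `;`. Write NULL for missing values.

(Uma, 6, 6)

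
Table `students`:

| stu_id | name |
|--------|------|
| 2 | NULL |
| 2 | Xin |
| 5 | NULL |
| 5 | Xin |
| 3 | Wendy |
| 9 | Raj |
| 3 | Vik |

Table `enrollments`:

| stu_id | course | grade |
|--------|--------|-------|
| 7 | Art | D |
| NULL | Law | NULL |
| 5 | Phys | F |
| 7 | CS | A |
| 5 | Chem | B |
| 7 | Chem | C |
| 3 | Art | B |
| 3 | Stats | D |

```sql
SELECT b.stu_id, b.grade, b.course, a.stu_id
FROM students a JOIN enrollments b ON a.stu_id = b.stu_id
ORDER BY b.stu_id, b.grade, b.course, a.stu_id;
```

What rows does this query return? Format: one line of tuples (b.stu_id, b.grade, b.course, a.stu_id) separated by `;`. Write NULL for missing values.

(3, B, Art, 3); (3, B, Art, 3); (3, D, Stats, 3); (3, D, Stats, 3); (5, B, Chem, 5); (5, B, Chem, 5); (5, F, Phys, 5); (5, F, Phys, 5)

INNER JOIN keeps only pairs where the ON condition holds.
Matching on a.stu_id = b.stu_id. A NULL in a compared column never satisfies the condition.
- stu_id=2: no matching b row, dropped.
- stu_id=2: no matching b row, dropped.
- stu_id=5: 2 matching b row(s), so 2 row(s) emitted.
- stu_id=5: 2 matching b row(s), so 2 row(s) emitted.
- stu_id=3: 2 matching b row(s), so 2 row(s) emitted.
- stu_id=9: no matching b row, dropped.
- stu_id=3: 2 matching b row(s), so 2 row(s) emitted.
After projecting and ordering:
b.stu_id | b.grade | b.course | a.stu_id
3 | B | Art | 3
3 | B | Art | 3
3 | D | Stats | 3
3 | D | Stats | 3
5 | B | Chem | 5
5 | B | Chem | 5
5 | F | Phys | 5
5 | F | Phys | 5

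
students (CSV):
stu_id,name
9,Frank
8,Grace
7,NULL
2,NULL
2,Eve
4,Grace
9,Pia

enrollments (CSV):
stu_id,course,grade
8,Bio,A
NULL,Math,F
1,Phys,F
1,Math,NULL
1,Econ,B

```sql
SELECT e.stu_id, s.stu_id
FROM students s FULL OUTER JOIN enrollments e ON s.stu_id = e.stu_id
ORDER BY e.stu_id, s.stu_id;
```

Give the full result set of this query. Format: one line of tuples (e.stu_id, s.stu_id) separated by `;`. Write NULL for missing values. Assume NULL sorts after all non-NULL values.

(1, NULL); (1, NULL); (1, NULL); (8, 8); (NULL, 2); (NULL, 2); (NULL, 4); (NULL, 7); (NULL, 9); (NULL, 9); (NULL, NULL)

FULL OUTER JOIN keeps every row from both sides; unmatched rows get NULL for the other side's columns.
Matching on s.stu_id = e.stu_id. A NULL in a compared column never satisfies the condition.
Matched pairs: 1; unmatched s rows kept: 6; unmatched e rows kept: 4.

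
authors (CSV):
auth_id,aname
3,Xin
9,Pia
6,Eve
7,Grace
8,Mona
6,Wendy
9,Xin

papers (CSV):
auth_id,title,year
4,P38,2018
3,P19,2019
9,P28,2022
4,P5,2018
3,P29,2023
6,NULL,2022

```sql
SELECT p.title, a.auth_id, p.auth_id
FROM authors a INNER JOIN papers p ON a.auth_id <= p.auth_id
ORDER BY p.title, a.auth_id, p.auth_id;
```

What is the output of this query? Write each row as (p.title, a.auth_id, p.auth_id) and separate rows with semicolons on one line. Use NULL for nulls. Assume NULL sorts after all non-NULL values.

INNER JOIN keeps only pairs where the ON condition holds.
Matching on a.auth_id <= p.auth_id.
- a (auth_id=3) pairs with 6 row(s) of p.
- a (auth_id=9) pairs with 1 row(s) of p.
- a (auth_id=6) pairs with 2 row(s) of p.
- a (auth_id=7) pairs with 1 row(s) of p.
- a (auth_id=8) pairs with 1 row(s) of p.
- a (auth_id=6) pairs with 2 row(s) of p.
- a (auth_id=9) pairs with 1 row(s) of p.

(P19, 3, 3); (P28, 3, 9); (P28, 6, 9); (P28, 6, 9); (P28, 7, 9); (P28, 8, 9); (P28, 9, 9); (P28, 9, 9); (P29, 3, 3); (P38, 3, 4); (P5, 3, 4); (NULL, 3, 6); (NULL, 6, 6); (NULL, 6, 6)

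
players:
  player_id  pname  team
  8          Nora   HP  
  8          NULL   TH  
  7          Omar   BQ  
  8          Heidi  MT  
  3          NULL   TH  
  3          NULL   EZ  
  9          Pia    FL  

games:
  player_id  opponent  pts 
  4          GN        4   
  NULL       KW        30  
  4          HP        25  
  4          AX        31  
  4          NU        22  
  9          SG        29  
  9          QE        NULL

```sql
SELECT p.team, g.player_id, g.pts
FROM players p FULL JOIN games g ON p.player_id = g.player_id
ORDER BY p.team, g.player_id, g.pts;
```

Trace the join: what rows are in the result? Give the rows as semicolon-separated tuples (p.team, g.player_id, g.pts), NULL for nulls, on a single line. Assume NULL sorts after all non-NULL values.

(BQ, NULL, NULL); (EZ, NULL, NULL); (FL, 9, 29); (FL, 9, NULL); (HP, NULL, NULL); (MT, NULL, NULL); (TH, NULL, NULL); (TH, NULL, NULL); (NULL, 4, 4); (NULL, 4, 22); (NULL, 4, 25); (NULL, 4, 31); (NULL, NULL, 30)

FULL OUTER JOIN keeps every row from both sides; unmatched rows get NULL for the other side's columns.
Matching on p.player_id = g.player_id. A NULL in a compared column never satisfies the condition.
- p[0] player_id=8 → no match; kept with NULLs on the g side.
- p[1] player_id=8 → no match; kept with NULLs on the g side.
- p[2] player_id=7 → no match; kept with NULLs on the g side.
- p[3] player_id=8 → no match; kept with NULLs on the g side.
- p[4] player_id=3 → no match; kept with NULLs on the g side.
- p[5] player_id=3 → no match; kept with NULLs on the g side.
- p[6] player_id=9 → 2 match(es) in g → 2 row(s).
- plus 5 unmatched g row(s), each kept with NULL p columns.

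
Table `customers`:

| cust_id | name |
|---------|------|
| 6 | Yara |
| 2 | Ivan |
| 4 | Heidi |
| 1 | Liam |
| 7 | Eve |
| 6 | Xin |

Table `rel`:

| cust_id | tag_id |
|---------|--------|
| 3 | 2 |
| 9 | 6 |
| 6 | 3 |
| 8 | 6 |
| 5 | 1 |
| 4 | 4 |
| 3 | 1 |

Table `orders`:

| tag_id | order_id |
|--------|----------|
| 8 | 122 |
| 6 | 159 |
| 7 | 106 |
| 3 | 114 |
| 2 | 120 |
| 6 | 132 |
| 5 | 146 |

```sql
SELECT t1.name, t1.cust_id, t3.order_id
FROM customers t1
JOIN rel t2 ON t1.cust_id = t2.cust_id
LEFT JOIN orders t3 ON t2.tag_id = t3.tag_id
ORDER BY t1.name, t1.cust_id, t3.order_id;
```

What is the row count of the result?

Joins associate left-to-right: customers INNER JOIN rel on cust_id gives 3 intermediate row(s).
Then LEFT JOIN `orders t3` on tag_id: each of those 3 rows is kept; rows whose t2.tag_id has no match in t3 get NULL for t3's columns.
Result: 3 row(s).

3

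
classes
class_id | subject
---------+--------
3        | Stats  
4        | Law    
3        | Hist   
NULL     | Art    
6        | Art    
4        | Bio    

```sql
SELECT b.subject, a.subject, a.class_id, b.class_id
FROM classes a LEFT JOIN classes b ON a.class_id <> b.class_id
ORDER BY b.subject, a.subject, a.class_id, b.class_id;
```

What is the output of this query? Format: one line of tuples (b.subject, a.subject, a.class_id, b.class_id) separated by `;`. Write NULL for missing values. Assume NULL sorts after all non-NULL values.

LEFT JOIN keeps every row from `classes a`; unmatched rows get NULL for `classes b`'s columns.
Matching on a.class_id <> b.class_id. A NULL in a compared column never satisfies the condition.
- a[0] class_id=3 → 3 match(es) in b → 3 row(s).
- a[1] class_id=4 → 3 match(es) in b → 3 row(s).
- a[2] class_id=3 → 3 match(es) in b → 3 row(s).
- a[3] class_id=NULL → no match; kept with NULLs on the b side.
- a[4] class_id=6 → 4 match(es) in b → 4 row(s).
- a[5] class_id=4 → 3 match(es) in b → 3 row(s).

(Art, Bio, 4, 6); (Art, Hist, 3, 6); (Art, Law, 4, 6); (Art, Stats, 3, 6); (Bio, Art, 6, 4); (Bio, Hist, 3, 4); (Bio, Stats, 3, 4); (Hist, Art, 6, 3); (Hist, Bio, 4, 3); (Hist, Law, 4, 3); (Law, Art, 6, 4); (Law, Hist, 3, 4); (Law, Stats, 3, 4); (Stats, Art, 6, 3); (Stats, Bio, 4, 3); (Stats, Law, 4, 3); (NULL, Art, NULL, NULL)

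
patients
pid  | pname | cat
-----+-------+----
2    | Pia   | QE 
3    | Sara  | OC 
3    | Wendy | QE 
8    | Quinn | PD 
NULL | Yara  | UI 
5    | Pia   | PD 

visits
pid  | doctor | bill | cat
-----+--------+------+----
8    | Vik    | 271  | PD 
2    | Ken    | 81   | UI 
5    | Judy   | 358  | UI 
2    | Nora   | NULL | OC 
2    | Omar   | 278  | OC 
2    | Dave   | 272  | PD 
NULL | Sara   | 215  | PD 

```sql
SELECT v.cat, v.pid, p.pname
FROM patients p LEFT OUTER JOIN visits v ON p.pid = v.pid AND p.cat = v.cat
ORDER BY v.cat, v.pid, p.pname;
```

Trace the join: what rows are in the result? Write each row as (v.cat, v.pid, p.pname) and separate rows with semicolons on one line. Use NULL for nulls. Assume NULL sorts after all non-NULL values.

(PD, 8, Quinn); (NULL, NULL, Pia); (NULL, NULL, Pia); (NULL, NULL, Sara); (NULL, NULL, Wendy); (NULL, NULL, Yara)

LEFT JOIN keeps every row from `patients`; unmatched rows get NULL for `visits`'s columns.
Matching on p.pid = v.pid AND p.cat = v.cat. A NULL in a compared column never satisfies the condition.
Matched pairs: 1; unmatched p rows kept: 5.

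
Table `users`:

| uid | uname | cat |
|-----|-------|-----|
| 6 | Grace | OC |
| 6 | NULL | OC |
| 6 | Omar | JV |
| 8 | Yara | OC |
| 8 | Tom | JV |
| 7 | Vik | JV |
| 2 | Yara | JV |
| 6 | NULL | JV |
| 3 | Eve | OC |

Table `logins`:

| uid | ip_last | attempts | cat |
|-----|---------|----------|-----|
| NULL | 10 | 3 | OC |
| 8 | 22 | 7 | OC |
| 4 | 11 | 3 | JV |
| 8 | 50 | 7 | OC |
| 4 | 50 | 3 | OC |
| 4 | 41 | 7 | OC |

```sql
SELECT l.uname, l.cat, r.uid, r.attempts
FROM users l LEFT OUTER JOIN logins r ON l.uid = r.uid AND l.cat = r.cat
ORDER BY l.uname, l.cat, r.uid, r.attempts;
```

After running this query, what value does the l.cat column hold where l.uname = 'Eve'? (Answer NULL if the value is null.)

LEFT JOIN keeps every row from `users`; unmatched rows get NULL for `logins`'s columns.
Matching on l.uid = r.uid AND l.cat = r.cat. A NULL in a compared column never satisfies the condition.
Matched pairs: 2; unmatched l rows kept: 8.

OC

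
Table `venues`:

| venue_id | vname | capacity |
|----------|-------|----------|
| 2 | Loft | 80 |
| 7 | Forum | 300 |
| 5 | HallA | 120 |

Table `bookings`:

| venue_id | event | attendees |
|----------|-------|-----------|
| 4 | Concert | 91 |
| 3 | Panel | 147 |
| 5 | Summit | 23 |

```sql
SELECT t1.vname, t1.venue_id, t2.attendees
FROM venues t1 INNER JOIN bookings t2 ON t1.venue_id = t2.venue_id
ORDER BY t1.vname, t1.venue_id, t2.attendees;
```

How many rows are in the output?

INNER JOIN keeps only pairs where the ON condition holds.
Matching on t1.venue_id = t2.venue_id.
Matched pairs: 1.
Total: 1 rows.

1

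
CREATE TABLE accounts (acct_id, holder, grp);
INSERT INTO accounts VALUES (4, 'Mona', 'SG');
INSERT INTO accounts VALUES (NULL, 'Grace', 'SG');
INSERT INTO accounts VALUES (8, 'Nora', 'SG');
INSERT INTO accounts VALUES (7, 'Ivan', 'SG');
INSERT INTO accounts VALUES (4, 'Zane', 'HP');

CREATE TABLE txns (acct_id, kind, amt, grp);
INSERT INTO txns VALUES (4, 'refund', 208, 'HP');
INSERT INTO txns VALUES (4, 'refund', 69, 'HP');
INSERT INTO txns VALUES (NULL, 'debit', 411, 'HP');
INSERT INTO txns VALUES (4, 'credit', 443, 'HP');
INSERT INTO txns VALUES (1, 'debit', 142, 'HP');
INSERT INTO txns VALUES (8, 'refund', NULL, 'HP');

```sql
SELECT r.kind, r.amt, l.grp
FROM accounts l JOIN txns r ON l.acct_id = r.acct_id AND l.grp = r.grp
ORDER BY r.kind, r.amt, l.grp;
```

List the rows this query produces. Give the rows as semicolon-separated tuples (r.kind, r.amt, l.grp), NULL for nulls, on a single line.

INNER JOIN keeps only pairs where the ON condition holds.
Matching on l.acct_id = r.acct_id AND l.grp = r.grp. A NULL in a compared column never satisfies the condition.
- l[0] acct_id=4, grp=SG → no match; dropped.
- l[1] acct_id=NULL, grp=SG → no match; dropped.
- l[2] acct_id=8, grp=SG → no match; dropped.
- l[3] acct_id=7, grp=SG → no match; dropped.
- l[4] acct_id=4, grp=HP → 3 match(es) in r → 3 row(s).
After projecting and ordering:
r.kind | r.amt | l.grp
credit | 443 | HP
refund | 69 | HP
refund | 208 | HP

(credit, 443, HP); (refund, 69, HP); (refund, 208, HP)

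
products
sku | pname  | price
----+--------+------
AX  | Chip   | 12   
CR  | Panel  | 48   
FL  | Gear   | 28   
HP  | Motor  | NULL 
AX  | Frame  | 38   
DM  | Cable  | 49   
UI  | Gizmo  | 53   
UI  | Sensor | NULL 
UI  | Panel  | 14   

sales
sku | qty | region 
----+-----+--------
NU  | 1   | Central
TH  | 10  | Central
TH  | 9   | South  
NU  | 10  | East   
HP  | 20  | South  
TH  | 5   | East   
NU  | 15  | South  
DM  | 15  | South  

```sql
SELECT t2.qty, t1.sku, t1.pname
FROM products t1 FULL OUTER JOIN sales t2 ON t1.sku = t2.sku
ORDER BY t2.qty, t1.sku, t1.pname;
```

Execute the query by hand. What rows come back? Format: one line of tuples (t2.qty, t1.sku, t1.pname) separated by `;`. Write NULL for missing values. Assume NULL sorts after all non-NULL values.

(1, NULL, NULL); (5, NULL, NULL); (9, NULL, NULL); (10, NULL, NULL); (10, NULL, NULL); (15, DM, Cable); (15, NULL, NULL); (20, HP, Motor); (NULL, AX, Chip); (NULL, AX, Frame); (NULL, CR, Panel); (NULL, FL, Gear); (NULL, UI, Gizmo); (NULL, UI, Panel); (NULL, UI, Sensor)

FULL OUTER JOIN keeps every row from both sides; unmatched rows get NULL for the other side's columns.
Matching on t1.sku = t2.sku.
- t1 row (sku=AX): no match → kept, t2 columns NULL.
- t1 row (sku=CR): no match → kept, t2 columns NULL.
- t1 row (sku=FL): no match → kept, t2 columns NULL.
- t1 row (sku=HP): matches 1 t2 row(s) → 1 output row(s).
- t1 row (sku=AX): no match → kept, t2 columns NULL.
- t1 row (sku=DM): matches 1 t2 row(s) → 1 output row(s).
- t1 row (sku=UI): no match → kept, t2 columns NULL.
- t1 row (sku=UI): no match → kept, t2 columns NULL.
- t1 row (sku=UI): no match → kept, t2 columns NULL.
- 6 t2 row(s) had no t1 match → kept, t1 columns NULL.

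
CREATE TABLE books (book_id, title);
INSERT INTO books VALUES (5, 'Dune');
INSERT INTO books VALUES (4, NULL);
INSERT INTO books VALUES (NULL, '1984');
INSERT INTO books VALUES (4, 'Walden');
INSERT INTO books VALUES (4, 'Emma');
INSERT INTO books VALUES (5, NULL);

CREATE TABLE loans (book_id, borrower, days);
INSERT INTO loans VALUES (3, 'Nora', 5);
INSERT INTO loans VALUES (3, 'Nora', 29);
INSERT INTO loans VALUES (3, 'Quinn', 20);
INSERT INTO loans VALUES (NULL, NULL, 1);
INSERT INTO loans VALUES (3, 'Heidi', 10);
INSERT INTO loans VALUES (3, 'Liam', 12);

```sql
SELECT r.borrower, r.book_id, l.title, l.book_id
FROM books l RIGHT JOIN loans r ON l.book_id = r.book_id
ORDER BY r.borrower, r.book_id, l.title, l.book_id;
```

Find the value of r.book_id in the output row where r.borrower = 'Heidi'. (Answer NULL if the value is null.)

3

RIGHT JOIN keeps every row from `loans`; unmatched rows get NULL for `books`'s columns.
Matching on l.book_id = r.book_id. A NULL in a compared column never satisfies the condition.
Matched pairs: 0; unmatched r rows kept: 6.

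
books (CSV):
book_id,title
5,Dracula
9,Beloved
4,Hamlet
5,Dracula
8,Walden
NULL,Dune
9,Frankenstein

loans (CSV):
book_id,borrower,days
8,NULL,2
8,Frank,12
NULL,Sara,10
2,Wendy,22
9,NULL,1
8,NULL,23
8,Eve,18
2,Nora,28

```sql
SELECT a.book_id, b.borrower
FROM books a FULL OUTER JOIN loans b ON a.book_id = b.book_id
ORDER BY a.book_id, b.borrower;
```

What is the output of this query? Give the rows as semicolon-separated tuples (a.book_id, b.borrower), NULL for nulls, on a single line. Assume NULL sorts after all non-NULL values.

FULL OUTER JOIN keeps every row from both sides; unmatched rows get NULL for the other side's columns.
Matching on a.book_id = b.book_id. A NULL in a compared column never satisfies the condition.
- a row (book_id=5): no match → kept, b columns NULL.
- a row (book_id=9): matches 1 b row(s) → 1 output row(s).
- a row (book_id=4): no match → kept, b columns NULL.
- a row (book_id=5): no match → kept, b columns NULL.
- a row (book_id=8): matches 4 b row(s) → 4 output row(s).
- a row (book_id=NULL): no match → kept, b columns NULL.
- a row (book_id=9): matches 1 b row(s) → 1 output row(s).
- 3 row(s) from b found no a partner → padded with NULL.

(4, NULL); (5, NULL); (5, NULL); (8, Eve); (8, Frank); (8, NULL); (8, NULL); (9, NULL); (9, NULL); (NULL, Nora); (NULL, Sara); (NULL, Wendy); (NULL, NULL)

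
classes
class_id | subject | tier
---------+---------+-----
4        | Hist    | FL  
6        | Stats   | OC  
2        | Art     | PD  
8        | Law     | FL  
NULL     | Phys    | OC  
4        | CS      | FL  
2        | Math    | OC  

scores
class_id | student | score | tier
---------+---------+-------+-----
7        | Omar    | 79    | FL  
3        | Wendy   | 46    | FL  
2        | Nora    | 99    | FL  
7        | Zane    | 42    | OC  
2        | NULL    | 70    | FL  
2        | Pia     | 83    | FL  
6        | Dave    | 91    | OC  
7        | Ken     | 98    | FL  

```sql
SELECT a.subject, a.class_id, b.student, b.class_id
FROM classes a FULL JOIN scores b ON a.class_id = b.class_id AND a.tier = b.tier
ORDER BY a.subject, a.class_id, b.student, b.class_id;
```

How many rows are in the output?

FULL OUTER JOIN keeps every row from both sides; unmatched rows get NULL for the other side's columns.
Matching on a.class_id = b.class_id AND a.tier = b.tier. A NULL in a compared column never satisfies the condition.
- class_id=4, tier=FL: no b row matches, row kept with b columns NULL.
- class_id=6, tier=OC: 1 matching b row(s), so 1 row(s) emitted.
- class_id=2, tier=PD: no b row matches, row kept with b columns NULL.
- class_id=8, tier=FL: no b row matches, row kept with b columns NULL.
- class_id=NULL, tier=OC: no b row matches, row kept with b columns NULL.
- class_id=4, tier=FL: no b row matches, row kept with b columns NULL.
- class_id=2, tier=OC: no b row matches, row kept with b columns NULL.
- 7 b row(s) had no a match → kept, a columns NULL.
Total: 1 matched + 13 padded = 14 rows.

14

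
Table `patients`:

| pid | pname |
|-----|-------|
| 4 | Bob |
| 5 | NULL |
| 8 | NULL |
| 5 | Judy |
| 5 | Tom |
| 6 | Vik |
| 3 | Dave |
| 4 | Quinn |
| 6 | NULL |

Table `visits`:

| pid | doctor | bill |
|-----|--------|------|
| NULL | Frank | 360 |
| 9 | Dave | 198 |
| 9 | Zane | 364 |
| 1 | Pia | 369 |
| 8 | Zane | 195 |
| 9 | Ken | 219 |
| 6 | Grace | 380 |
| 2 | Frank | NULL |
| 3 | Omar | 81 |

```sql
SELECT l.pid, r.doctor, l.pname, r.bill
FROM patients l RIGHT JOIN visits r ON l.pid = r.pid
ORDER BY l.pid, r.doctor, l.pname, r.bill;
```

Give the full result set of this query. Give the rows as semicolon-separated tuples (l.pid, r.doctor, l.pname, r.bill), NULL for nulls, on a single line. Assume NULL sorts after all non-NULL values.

(3, Omar, Dave, 81); (6, Grace, Vik, 380); (6, Grace, NULL, 380); (8, Zane, NULL, 195); (NULL, Dave, NULL, 198); (NULL, Frank, NULL, 360); (NULL, Frank, NULL, NULL); (NULL, Ken, NULL, 219); (NULL, Pia, NULL, 369); (NULL, Zane, NULL, 364)

RIGHT JOIN keeps every row from `visits`; unmatched rows get NULL for `patients`'s columns.
Matching on l.pid = r.pid. A NULL in a compared column never satisfies the condition.
Matched pairs: 4; unmatched r rows kept: 6.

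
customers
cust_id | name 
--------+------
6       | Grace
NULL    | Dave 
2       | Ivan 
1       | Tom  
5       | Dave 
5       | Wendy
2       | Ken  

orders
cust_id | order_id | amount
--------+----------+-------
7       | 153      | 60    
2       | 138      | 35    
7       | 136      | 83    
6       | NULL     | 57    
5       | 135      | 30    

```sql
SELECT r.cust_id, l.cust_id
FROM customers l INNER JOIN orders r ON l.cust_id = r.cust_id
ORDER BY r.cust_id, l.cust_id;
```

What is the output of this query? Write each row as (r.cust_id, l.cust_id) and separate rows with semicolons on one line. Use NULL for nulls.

(2, 2); (2, 2); (5, 5); (5, 5); (6, 6)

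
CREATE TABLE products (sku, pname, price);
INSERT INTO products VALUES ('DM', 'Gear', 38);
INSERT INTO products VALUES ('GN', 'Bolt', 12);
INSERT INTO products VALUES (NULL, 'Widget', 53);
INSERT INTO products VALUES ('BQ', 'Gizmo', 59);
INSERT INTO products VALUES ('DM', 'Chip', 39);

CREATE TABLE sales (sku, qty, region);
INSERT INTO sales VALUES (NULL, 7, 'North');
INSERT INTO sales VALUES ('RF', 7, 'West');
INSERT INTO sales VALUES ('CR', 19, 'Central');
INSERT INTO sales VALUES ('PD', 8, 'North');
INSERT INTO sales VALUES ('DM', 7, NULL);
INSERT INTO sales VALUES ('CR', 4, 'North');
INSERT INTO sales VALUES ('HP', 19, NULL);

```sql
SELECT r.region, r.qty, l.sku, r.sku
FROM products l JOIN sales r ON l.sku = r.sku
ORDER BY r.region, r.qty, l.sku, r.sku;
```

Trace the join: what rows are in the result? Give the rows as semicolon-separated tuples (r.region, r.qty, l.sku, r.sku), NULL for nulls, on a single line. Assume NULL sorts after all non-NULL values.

(NULL, 7, DM, DM); (NULL, 7, DM, DM)

INNER JOIN keeps only pairs where the ON condition holds.
Matching on l.sku = r.sku. A NULL in a compared column never satisfies the condition.
- l row (sku=DM): matches 1 r row(s) → 1 output row(s).
- l row (sku=GN): no match → dropped.
- l row (sku=NULL): no match → dropped.
- l row (sku=BQ): no match → dropped.
- l row (sku=DM): matches 1 r row(s) → 1 output row(s).
After projecting and ordering:
r.region | r.qty | l.sku | r.sku
NULL | 7 | DM | DM
NULL | 7 | DM | DM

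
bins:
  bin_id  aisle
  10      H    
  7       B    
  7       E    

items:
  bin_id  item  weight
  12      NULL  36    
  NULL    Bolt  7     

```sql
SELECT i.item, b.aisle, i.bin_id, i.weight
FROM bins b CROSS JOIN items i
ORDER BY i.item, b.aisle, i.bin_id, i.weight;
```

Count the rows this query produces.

CROSS JOIN pairs every row of `bins` with every row of `items`: 3 × 2 = 6 rows.

6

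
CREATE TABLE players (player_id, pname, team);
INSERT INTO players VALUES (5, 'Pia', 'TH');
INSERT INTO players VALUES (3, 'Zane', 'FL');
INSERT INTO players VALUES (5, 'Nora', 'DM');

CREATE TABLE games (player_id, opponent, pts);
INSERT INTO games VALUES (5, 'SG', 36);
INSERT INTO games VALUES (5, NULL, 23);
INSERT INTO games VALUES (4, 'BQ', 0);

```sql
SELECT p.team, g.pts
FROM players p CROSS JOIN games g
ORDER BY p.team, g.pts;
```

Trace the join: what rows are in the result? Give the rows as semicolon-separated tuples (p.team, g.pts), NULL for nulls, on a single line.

(DM, 0); (DM, 23); (DM, 36); (FL, 0); (FL, 23); (FL, 36); (TH, 0); (TH, 23); (TH, 36)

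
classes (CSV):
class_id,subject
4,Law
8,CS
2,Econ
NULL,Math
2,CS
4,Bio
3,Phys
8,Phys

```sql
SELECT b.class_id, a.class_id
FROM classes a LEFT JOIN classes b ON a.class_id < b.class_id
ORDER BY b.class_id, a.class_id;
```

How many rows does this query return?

21

LEFT JOIN keeps every row from `classes a`; unmatched rows get NULL for `classes b`'s columns.
Matching on a.class_id < b.class_id. A NULL in a compared column never satisfies the condition.
- a (class_id=4) pairs with 2 row(s) of b.
- a (class_id=8) has no partner → padded with NULL.
- a (class_id=2) pairs with 5 row(s) of b.
- a (class_id=NULL) has no partner → padded with NULL.
- a (class_id=2) pairs with 5 row(s) of b.
- a (class_id=4) pairs with 2 row(s) of b.
- a (class_id=3) pairs with 4 row(s) of b.
- a (class_id=8) has no partner → padded with NULL.
Total: 18 matched + 3 padded = 21 rows.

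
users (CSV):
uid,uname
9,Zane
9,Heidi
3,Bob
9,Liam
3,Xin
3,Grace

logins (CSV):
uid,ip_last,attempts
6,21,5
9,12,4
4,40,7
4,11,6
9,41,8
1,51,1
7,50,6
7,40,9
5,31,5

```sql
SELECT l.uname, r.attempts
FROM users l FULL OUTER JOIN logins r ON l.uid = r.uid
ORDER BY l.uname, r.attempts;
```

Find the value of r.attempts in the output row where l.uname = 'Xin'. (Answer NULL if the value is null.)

NULL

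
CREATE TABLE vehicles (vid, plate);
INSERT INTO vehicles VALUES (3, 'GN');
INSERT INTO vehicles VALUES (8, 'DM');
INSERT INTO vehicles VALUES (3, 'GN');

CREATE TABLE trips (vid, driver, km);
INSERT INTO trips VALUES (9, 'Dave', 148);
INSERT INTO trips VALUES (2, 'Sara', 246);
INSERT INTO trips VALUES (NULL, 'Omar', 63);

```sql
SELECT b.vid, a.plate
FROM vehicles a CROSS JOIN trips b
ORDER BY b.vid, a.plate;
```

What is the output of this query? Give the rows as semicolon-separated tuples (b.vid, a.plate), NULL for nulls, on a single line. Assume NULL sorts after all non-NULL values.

(2, DM); (2, GN); (2, GN); (9, DM); (9, GN); (9, GN); (NULL, DM); (NULL, GN); (NULL, GN)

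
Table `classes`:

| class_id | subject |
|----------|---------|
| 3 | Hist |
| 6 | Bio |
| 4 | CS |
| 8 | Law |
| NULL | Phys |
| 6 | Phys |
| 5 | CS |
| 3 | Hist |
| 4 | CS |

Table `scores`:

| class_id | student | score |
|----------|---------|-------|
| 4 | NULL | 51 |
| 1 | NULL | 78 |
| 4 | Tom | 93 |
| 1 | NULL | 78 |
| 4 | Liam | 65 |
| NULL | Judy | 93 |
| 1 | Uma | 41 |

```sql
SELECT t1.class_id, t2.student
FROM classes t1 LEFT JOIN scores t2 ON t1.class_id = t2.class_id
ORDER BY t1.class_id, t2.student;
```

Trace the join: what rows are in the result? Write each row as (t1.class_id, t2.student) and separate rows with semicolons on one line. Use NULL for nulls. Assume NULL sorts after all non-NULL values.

LEFT JOIN keeps every row from `classes`; unmatched rows get NULL for `scores`'s columns.
Matching on t1.class_id = t2.class_id. A NULL in a compared column never satisfies the condition.
- class_id=3: no t2 row matches, row kept with t2 columns NULL.
- class_id=6: no t2 row matches, row kept with t2 columns NULL.
- class_id=4: 3 matching t2 row(s), so 3 row(s) emitted.
- class_id=8: no t2 row matches, row kept with t2 columns NULL.
- class_id=NULL: no t2 row matches, row kept with t2 columns NULL.
- class_id=6: no t2 row matches, row kept with t2 columns NULL.
- class_id=5: no t2 row matches, row kept with t2 columns NULL.
- class_id=3: no t2 row matches, row kept with t2 columns NULL.
- class_id=4: 3 matching t2 row(s), so 3 row(s) emitted.

(3, NULL); (3, NULL); (4, Liam); (4, Liam); (4, Tom); (4, Tom); (4, NULL); (4, NULL); (5, NULL); (6, NULL); (6, NULL); (8, NULL); (NULL, NULL)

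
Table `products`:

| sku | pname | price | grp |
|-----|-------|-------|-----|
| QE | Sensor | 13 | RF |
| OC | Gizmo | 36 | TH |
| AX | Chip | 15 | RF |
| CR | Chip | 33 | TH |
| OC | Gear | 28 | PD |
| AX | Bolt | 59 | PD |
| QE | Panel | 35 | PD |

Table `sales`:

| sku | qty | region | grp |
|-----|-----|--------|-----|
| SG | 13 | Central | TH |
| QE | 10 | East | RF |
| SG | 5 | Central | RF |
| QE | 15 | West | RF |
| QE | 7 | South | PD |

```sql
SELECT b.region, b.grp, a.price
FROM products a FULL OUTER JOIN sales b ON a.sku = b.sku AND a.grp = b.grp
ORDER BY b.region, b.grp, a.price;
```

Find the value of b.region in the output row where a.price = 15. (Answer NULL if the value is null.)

NULL

FULL OUTER JOIN keeps every row from both sides; unmatched rows get NULL for the other side's columns.
Matching on a.sku = b.sku AND a.grp = b.grp.
- sku=QE, grp=RF: 2 matching b row(s), so 2 row(s) emitted.
- sku=OC, grp=TH: no b row matches, row kept with b columns NULL.
- sku=AX, grp=RF: no b row matches, row kept with b columns NULL.
- sku=CR, grp=TH: no b row matches, row kept with b columns NULL.
- sku=OC, grp=PD: no b row matches, row kept with b columns NULL.
- sku=AX, grp=PD: no b row matches, row kept with b columns NULL.
- sku=QE, grp=PD: 1 matching b row(s), so 1 row(s) emitted.
- 2 b row(s) had no a match → kept, a columns NULL.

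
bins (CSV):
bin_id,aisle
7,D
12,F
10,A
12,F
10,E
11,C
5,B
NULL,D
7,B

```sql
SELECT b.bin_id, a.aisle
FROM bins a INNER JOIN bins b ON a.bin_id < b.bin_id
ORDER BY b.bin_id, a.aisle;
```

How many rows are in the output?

25

INNER JOIN keeps only pairs where the ON condition holds.
Matching on a.bin_id < b.bin_id. A NULL in a compared column never satisfies the condition.
- a (bin_id=7) pairs with 5 row(s) of b.
- a (bin_id=12) has no partner → excluded.
- a (bin_id=10) pairs with 3 row(s) of b.
- a (bin_id=12) has no partner → excluded.
- a (bin_id=10) pairs with 3 row(s) of b.
- a (bin_id=11) pairs with 2 row(s) of b.
- a (bin_id=5) pairs with 7 row(s) of b.
- a (bin_id=NULL) has no partner → excluded.
- a (bin_id=7) pairs with 5 row(s) of b.
Total: 25 rows.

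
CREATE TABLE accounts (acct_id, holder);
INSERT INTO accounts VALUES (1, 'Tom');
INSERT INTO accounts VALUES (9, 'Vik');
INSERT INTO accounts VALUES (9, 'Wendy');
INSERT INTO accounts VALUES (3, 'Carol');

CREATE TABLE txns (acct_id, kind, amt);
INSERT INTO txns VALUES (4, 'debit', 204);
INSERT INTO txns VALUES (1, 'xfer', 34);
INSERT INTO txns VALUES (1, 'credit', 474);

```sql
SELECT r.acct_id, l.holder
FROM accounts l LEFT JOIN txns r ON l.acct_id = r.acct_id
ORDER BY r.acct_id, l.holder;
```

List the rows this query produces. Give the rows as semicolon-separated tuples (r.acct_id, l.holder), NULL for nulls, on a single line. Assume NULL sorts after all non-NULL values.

(1, Tom); (1, Tom); (NULL, Carol); (NULL, Vik); (NULL, Wendy)

LEFT JOIN keeps every row from `accounts`; unmatched rows get NULL for `txns`'s columns.
Matching on l.acct_id = r.acct_id.
Matched pairs: 2; unmatched l rows kept: 3.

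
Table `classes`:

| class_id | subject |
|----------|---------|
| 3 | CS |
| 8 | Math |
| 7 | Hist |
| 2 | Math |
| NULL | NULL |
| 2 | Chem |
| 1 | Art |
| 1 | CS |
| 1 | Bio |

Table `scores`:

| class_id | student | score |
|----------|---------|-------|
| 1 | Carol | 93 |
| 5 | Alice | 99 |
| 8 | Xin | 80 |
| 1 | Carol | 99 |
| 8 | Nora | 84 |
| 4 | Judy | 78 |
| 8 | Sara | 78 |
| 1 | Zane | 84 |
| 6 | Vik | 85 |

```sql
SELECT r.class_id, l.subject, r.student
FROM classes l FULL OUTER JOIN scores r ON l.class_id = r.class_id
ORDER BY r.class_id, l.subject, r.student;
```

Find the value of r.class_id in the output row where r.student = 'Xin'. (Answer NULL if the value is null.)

8

FULL OUTER JOIN keeps every row from both sides; unmatched rows get NULL for the other side's columns.
Matching on l.class_id = r.class_id. A NULL in a compared column never satisfies the condition.
- l (class_id=3) has no partner → padded with NULL.
- l (class_id=8) pairs with 3 row(s) of r.
- l (class_id=7) has no partner → padded with NULL.
- l (class_id=2) has no partner → padded with NULL.
- l (class_id=NULL) has no partner → padded with NULL.
- l (class_id=2) has no partner → padded with NULL.
- l (class_id=1) pairs with 3 row(s) of r.
- l (class_id=1) pairs with 3 row(s) of r.
- l (class_id=1) pairs with 3 row(s) of r.
- plus 3 unmatched r row(s), each kept with NULL l columns.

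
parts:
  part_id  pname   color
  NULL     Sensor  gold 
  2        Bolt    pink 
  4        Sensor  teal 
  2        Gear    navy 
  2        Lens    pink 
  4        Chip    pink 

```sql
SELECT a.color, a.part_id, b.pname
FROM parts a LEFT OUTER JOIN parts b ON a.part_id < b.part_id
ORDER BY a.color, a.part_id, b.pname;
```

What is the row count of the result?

9

LEFT JOIN keeps every row from `parts a`; unmatched rows get NULL for `parts b`'s columns.
Matching on a.part_id < b.part_id. A NULL in a compared column never satisfies the condition.
- a (part_id=NULL) has no partner → padded with NULL.
- a (part_id=2) pairs with 2 row(s) of b.
- a (part_id=4) has no partner → padded with NULL.
- a (part_id=2) pairs with 2 row(s) of b.
- a (part_id=2) pairs with 2 row(s) of b.
- a (part_id=4) has no partner → padded with NULL.
Total: 6 matched + 3 padded = 9 rows.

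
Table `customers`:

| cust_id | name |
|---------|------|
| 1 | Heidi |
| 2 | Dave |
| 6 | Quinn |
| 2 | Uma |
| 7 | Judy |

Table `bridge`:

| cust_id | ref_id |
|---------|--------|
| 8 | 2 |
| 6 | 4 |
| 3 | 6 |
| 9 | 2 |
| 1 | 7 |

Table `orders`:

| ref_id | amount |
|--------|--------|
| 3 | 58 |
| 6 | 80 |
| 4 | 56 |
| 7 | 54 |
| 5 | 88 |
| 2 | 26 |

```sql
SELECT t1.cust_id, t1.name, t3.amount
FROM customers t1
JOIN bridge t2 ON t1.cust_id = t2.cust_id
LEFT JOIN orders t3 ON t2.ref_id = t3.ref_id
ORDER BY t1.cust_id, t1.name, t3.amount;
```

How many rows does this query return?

2

Step 1 — t1 INNER JOIN t2 on cust_id → 2 row(s).
Then LEFT JOIN `orders t3` on ref_id: each of those 2 rows is kept; rows whose t2.ref_id has no match in t3 get NULL for t3's columns.
Result: 2 row(s).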